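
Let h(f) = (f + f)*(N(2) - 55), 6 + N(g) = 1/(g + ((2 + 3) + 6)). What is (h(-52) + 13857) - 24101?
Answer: -3908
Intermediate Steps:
N(g) = -6 + 1/(11 + g) (N(g) = -6 + 1/(g + ((2 + 3) + 6)) = -6 + 1/(g + (5 + 6)) = -6 + 1/(g + 11) = -6 + 1/(11 + g))
h(f) = -1584*f/13 (h(f) = (f + f)*((-65 - 6*2)/(11 + 2) - 55) = (2*f)*((-65 - 12)/13 - 55) = (2*f)*((1/13)*(-77) - 55) = (2*f)*(-77/13 - 55) = (2*f)*(-792/13) = -1584*f/13)
(h(-52) + 13857) - 24101 = (-1584/13*(-52) + 13857) - 24101 = (6336 + 13857) - 24101 = 20193 - 24101 = -3908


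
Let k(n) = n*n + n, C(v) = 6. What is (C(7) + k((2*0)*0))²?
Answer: 36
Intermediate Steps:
k(n) = n + n² (k(n) = n² + n = n + n²)
(C(7) + k((2*0)*0))² = (6 + ((2*0)*0)*(1 + (2*0)*0))² = (6 + (0*0)*(1 + 0*0))² = (6 + 0*(1 + 0))² = (6 + 0*1)² = (6 + 0)² = 6² = 36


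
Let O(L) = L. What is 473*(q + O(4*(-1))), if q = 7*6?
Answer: 17974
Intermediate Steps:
q = 42
473*(q + O(4*(-1))) = 473*(42 + 4*(-1)) = 473*(42 - 4) = 473*38 = 17974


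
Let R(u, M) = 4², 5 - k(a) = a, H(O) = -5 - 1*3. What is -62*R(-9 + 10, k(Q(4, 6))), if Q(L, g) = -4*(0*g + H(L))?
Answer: -992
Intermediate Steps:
H(O) = -8 (H(O) = -5 - 3 = -8)
Q(L, g) = 32 (Q(L, g) = -4*(0*g - 8) = -4*(0 - 8) = -4*(-8) = 32)
k(a) = 5 - a
R(u, M) = 16
-62*R(-9 + 10, k(Q(4, 6))) = -62*16 = -992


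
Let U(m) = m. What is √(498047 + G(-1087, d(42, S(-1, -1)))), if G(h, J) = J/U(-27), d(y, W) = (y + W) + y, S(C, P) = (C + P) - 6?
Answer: √40341579/9 ≈ 705.72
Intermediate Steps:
S(C, P) = -6 + C + P
d(y, W) = W + 2*y (d(y, W) = (W + y) + y = W + 2*y)
G(h, J) = -J/27 (G(h, J) = J/(-27) = J*(-1/27) = -J/27)
√(498047 + G(-1087, d(42, S(-1, -1)))) = √(498047 - ((-6 - 1 - 1) + 2*42)/27) = √(498047 - (-8 + 84)/27) = √(498047 - 1/27*76) = √(498047 - 76/27) = √(13447193/27) = √40341579/9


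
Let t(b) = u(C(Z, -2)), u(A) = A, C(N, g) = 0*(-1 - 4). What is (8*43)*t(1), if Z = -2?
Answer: 0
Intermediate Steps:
C(N, g) = 0 (C(N, g) = 0*(-5) = 0)
t(b) = 0
(8*43)*t(1) = (8*43)*0 = 344*0 = 0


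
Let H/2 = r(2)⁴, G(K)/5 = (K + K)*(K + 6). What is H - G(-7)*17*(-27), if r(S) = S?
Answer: 32162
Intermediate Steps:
G(K) = 10*K*(6 + K) (G(K) = 5*((K + K)*(K + 6)) = 5*((2*K)*(6 + K)) = 5*(2*K*(6 + K)) = 10*K*(6 + K))
H = 32 (H = 2*2⁴ = 2*16 = 32)
H - G(-7)*17*(-27) = 32 - (10*(-7)*(6 - 7))*17*(-27) = 32 - (10*(-7)*(-1))*17*(-27) = 32 - 70*17*(-27) = 32 - 1190*(-27) = 32 - 1*(-32130) = 32 + 32130 = 32162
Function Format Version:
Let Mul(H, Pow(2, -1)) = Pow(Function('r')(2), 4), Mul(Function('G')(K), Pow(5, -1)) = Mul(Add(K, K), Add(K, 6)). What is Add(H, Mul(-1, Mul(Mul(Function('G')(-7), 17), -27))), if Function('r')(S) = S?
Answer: 32162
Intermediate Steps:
Function('G')(K) = Mul(10, K, Add(6, K)) (Function('G')(K) = Mul(5, Mul(Add(K, K), Add(K, 6))) = Mul(5, Mul(Mul(2, K), Add(6, K))) = Mul(5, Mul(2, K, Add(6, K))) = Mul(10, K, Add(6, K)))
H = 32 (H = Mul(2, Pow(2, 4)) = Mul(2, 16) = 32)
Add(H, Mul(-1, Mul(Mul(Function('G')(-7), 17), -27))) = Add(32, Mul(-1, Mul(Mul(Mul(10, -7, Add(6, -7)), 17), -27))) = Add(32, Mul(-1, Mul(Mul(Mul(10, -7, -1), 17), -27))) = Add(32, Mul(-1, Mul(Mul(70, 17), -27))) = Add(32, Mul(-1, Mul(1190, -27))) = Add(32, Mul(-1, -32130)) = Add(32, 32130) = 32162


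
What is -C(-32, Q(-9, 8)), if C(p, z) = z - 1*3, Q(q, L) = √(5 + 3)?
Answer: 3 - 2*√2 ≈ 0.17157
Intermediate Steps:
Q(q, L) = 2*√2 (Q(q, L) = √8 = 2*√2)
C(p, z) = -3 + z (C(p, z) = z - 3 = -3 + z)
-C(-32, Q(-9, 8)) = -(-3 + 2*√2) = 3 - 2*√2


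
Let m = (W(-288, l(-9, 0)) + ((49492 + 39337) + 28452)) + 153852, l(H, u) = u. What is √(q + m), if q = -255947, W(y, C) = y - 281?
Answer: √14617 ≈ 120.90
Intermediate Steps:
W(y, C) = -281 + y
m = 270564 (m = ((-281 - 288) + ((49492 + 39337) + 28452)) + 153852 = (-569 + (88829 + 28452)) + 153852 = (-569 + 117281) + 153852 = 116712 + 153852 = 270564)
√(q + m) = √(-255947 + 270564) = √14617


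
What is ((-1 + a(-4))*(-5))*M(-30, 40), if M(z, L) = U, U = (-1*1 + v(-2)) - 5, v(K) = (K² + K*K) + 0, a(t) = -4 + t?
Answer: 90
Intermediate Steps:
v(K) = 2*K² (v(K) = (K² + K²) + 0 = 2*K² + 0 = 2*K²)
U = 2 (U = (-1*1 + 2*(-2)²) - 5 = (-1 + 2*4) - 5 = (-1 + 8) - 5 = 7 - 5 = 2)
M(z, L) = 2
((-1 + a(-4))*(-5))*M(-30, 40) = ((-1 + (-4 - 4))*(-5))*2 = ((-1 - 8)*(-5))*2 = -9*(-5)*2 = 45*2 = 90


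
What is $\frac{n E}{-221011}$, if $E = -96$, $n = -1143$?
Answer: $- \frac{109728}{221011} \approx -0.49648$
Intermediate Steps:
$\frac{n E}{-221011} = \frac{\left(-1143\right) \left(-96\right)}{-221011} = 109728 \left(- \frac{1}{221011}\right) = - \frac{109728}{221011}$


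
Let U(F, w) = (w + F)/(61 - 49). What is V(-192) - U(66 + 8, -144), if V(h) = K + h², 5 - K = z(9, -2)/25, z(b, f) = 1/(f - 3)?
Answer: 27656131/750 ≈ 36875.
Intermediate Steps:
z(b, f) = 1/(-3 + f)
U(F, w) = F/12 + w/12 (U(F, w) = (F + w)/12 = (F + w)*(1/12) = F/12 + w/12)
K = 626/125 (K = 5 - 1/((-3 - 2)*25) = 5 - 1/((-5)*25) = 5 - (-1)/(5*25) = 5 - 1*(-1/125) = 5 + 1/125 = 626/125 ≈ 5.0080)
V(h) = 626/125 + h²
V(-192) - U(66 + 8, -144) = (626/125 + (-192)²) - ((66 + 8)/12 + (1/12)*(-144)) = (626/125 + 36864) - ((1/12)*74 - 12) = 4608626/125 - (37/6 - 12) = 4608626/125 - 1*(-35/6) = 4608626/125 + 35/6 = 27656131/750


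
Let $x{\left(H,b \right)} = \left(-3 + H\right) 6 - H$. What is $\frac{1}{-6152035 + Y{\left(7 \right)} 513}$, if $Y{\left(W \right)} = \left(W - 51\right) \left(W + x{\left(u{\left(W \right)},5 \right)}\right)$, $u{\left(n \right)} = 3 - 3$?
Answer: $- \frac{1}{5903743} \approx -1.6938 \cdot 10^{-7}$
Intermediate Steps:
$u{\left(n \right)} = 0$ ($u{\left(n \right)} = 3 - 3 = 0$)
$x{\left(H,b \right)} = -18 + 5 H$ ($x{\left(H,b \right)} = \left(-18 + 6 H\right) - H = -18 + 5 H$)
$Y{\left(W \right)} = \left(-51 + W\right) \left(-18 + W\right)$ ($Y{\left(W \right)} = \left(W - 51\right) \left(W + \left(-18 + 5 \cdot 0\right)\right) = \left(-51 + W\right) \left(W + \left(-18 + 0\right)\right) = \left(-51 + W\right) \left(W - 18\right) = \left(-51 + W\right) \left(-18 + W\right)$)
$\frac{1}{-6152035 + Y{\left(7 \right)} 513} = \frac{1}{-6152035 + \left(918 + 7^{2} - 483\right) 513} = \frac{1}{-6152035 + \left(918 + 49 - 483\right) 513} = \frac{1}{-6152035 + 484 \cdot 513} = \frac{1}{-6152035 + 248292} = \frac{1}{-5903743} = - \frac{1}{5903743}$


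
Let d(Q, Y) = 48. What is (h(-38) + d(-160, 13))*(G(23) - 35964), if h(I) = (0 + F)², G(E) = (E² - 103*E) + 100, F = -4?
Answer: -2413056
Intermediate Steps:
G(E) = 100 + E² - 103*E
h(I) = 16 (h(I) = (0 - 4)² = (-4)² = 16)
(h(-38) + d(-160, 13))*(G(23) - 35964) = (16 + 48)*((100 + 23² - 103*23) - 35964) = 64*((100 + 529 - 2369) - 35964) = 64*(-1740 - 35964) = 64*(-37704) = -2413056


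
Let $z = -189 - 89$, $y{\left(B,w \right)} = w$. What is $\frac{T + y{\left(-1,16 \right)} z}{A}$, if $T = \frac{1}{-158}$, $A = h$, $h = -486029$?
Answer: $\frac{702785}{76792582} \approx 0.0091517$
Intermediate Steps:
$A = -486029$
$z = -278$
$T = - \frac{1}{158} \approx -0.0063291$
$\frac{T + y{\left(-1,16 \right)} z}{A} = \frac{- \frac{1}{158} + 16 \left(-278\right)}{-486029} = \left(- \frac{1}{158} - 4448\right) \left(- \frac{1}{486029}\right) = \left(- \frac{702785}{158}\right) \left(- \frac{1}{486029}\right) = \frac{702785}{76792582}$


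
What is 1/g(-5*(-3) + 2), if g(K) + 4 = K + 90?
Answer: 1/103 ≈ 0.0097087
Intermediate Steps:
g(K) = 86 + K (g(K) = -4 + (K + 90) = -4 + (90 + K) = 86 + K)
1/g(-5*(-3) + 2) = 1/(86 + (-5*(-3) + 2)) = 1/(86 + (15 + 2)) = 1/(86 + 17) = 1/103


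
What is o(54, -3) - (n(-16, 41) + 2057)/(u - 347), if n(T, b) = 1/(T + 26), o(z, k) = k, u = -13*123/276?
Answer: 153137/54095 ≈ 2.8309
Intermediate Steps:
u = -533/92 (u = -1599*1/276 = -533/92 ≈ -5.7935)
n(T, b) = 1/(26 + T)
o(54, -3) - (n(-16, 41) + 2057)/(u - 347) = -3 - (1/(26 - 16) + 2057)/(-533/92 - 347) = -3 - (1/10 + 2057)/(-32457/92) = -3 - (1/10 + 2057)*(-92)/32457 = -3 - 20571*(-92)/(10*32457) = -3 - 1*(-315422/54095) = -3 + 315422/54095 = 153137/54095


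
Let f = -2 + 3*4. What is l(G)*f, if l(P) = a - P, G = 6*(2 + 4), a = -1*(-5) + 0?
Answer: -310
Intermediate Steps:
a = 5 (a = 5 + 0 = 5)
G = 36 (G = 6*6 = 36)
f = 10 (f = -2 + 12 = 10)
l(P) = 5 - P
l(G)*f = (5 - 1*36)*10 = (5 - 36)*10 = -31*10 = -310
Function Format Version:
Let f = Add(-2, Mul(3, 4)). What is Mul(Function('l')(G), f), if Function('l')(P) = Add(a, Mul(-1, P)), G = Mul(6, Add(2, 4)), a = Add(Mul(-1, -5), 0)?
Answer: -310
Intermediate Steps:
a = 5 (a = Add(5, 0) = 5)
G = 36 (G = Mul(6, 6) = 36)
f = 10 (f = Add(-2, 12) = 10)
Function('l')(P) = Add(5, Mul(-1, P))
Mul(Function('l')(G), f) = Mul(Add(5, Mul(-1, 36)), 10) = Mul(Add(5, -36), 10) = Mul(-31, 10) = -310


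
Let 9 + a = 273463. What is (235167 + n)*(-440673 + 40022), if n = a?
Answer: -203779512271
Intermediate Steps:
a = 273454 (a = -9 + 273463 = 273454)
n = 273454
(235167 + n)*(-440673 + 40022) = (235167 + 273454)*(-440673 + 40022) = 508621*(-400651) = -203779512271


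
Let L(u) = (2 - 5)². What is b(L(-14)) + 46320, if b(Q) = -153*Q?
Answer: 44943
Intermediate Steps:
L(u) = 9 (L(u) = (-3)² = 9)
b(L(-14)) + 46320 = -153*9 + 46320 = -1377 + 46320 = 44943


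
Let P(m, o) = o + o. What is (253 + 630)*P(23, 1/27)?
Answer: 1766/27 ≈ 65.407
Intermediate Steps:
P(m, o) = 2*o
(253 + 630)*P(23, 1/27) = (253 + 630)*(2/27) = 883*(2*(1/27)) = 883*(2/27) = 1766/27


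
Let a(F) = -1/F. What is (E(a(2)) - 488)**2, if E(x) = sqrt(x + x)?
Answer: (488 - I)**2 ≈ 2.3814e+5 - 976.0*I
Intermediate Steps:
E(x) = sqrt(2)*sqrt(x) (E(x) = sqrt(2*x) = sqrt(2)*sqrt(x))
(E(a(2)) - 488)**2 = (sqrt(2)*sqrt(-1/2) - 488)**2 = (sqrt(2)*(I*sqrt(2)/2) - 488)**2 = (I - 488)**2 = (-488 + I)**2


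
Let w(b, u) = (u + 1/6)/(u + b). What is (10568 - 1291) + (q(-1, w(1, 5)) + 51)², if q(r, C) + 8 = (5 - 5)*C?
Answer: 11126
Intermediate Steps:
w(b, u) = (⅙ + u)/(b + u) (w(b, u) = (u + ⅙)/(b + u) = (⅙ + u)/(b + u))
q(r, C) = -8 (q(r, C) = -8 + (5 - 5)*C = -8 + 0*C = -8 + 0 = -8)
(10568 - 1291) + (q(-1, w(1, 5)) + 51)² = (10568 - 1291) + (-8 + 51)² = 9277 + 43² = 9277 + 1849 = 11126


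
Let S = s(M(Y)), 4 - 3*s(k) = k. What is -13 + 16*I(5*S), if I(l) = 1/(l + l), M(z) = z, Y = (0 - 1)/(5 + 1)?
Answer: -1481/125 ≈ -11.848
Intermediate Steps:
Y = -⅙ (Y = -1/6 = -1*⅙ = -⅙ ≈ -0.16667)
s(k) = 4/3 - k/3
S = 25/18 (S = 4/3 - ⅓*(-⅙) = 4/3 + 1/18 = 25/18 ≈ 1.3889)
I(l) = 1/(2*l)
-13 + 16*I(5*S) = -13 + 16*(1/(2*((5*(25/18))))) = -13 + 16*(1/(2*(125/18))) = -13 + 16*((½)*(18/125)) = -13 + 16*(9/125) = -13 + 144/125 = -1481/125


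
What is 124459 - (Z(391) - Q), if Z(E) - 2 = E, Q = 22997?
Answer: 147063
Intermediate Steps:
Z(E) = 2 + E
124459 - (Z(391) - Q) = 124459 - ((2 + 391) - 1*22997) = 124459 - (393 - 22997) = 124459 - 1*(-22604) = 124459 + 22604 = 147063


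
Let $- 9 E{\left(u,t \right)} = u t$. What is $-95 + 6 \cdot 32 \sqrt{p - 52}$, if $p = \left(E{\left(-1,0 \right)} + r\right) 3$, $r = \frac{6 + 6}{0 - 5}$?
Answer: $-95 + \frac{384 i \sqrt{370}}{5} \approx -95.0 + 1477.3 i$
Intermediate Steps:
$E{\left(u,t \right)} = - \frac{t u}{9}$ ($E{\left(u,t \right)} = - \frac{u t}{9} = - \frac{t u}{9}$)
$r = - \frac{12}{5}$ ($r = \frac{12}{-5} = 12 \left(- \frac{1}{5}\right) = - \frac{12}{5} \approx -2.4$)
$p = - \frac{36}{5}$ ($p = \left(\left(- \frac{1}{9}\right) 0 \left(-1\right) - \frac{12}{5}\right) 3 = \left(0 - \frac{12}{5}\right) 3 = \left(- \frac{12}{5}\right) 3 = - \frac{36}{5} \approx -7.2$)
$-95 + 6 \cdot 32 \sqrt{p - 52} = -95 + 6 \cdot 32 \sqrt{- \frac{36}{5} - 52} = -95 + 192 \sqrt{- \frac{296}{5}} = -95 + 192 \frac{2 i \sqrt{370}}{5} = -95 + \frac{384 i \sqrt{370}}{5}$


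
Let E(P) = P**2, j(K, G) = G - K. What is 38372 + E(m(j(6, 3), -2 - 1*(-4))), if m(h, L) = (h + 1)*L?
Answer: 38388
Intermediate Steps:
m(h, L) = L*(1 + h) (m(h, L) = (1 + h)*L = L*(1 + h))
38372 + E(m(j(6, 3), -2 - 1*(-4))) = 38372 + ((-2 - 1*(-4))*(1 + (3 - 1*6)))**2 = 38372 + ((-2 + 4)*(1 + (3 - 6)))**2 = 38372 + (2*(1 - 3))**2 = 38372 + (2*(-2))**2 = 38372 + (-4)**2 = 38372 + 16 = 38388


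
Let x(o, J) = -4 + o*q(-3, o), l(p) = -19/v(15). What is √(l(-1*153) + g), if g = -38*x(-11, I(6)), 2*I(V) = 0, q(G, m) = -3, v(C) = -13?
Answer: I*√185991/13 ≈ 33.174*I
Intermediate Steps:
I(V) = 0 (I(V) = (½)*0 = 0)
l(p) = 19/13 (l(p) = -19/(-13) = -19*(-1/13) = 19/13)
x(o, J) = -4 - 3*o (x(o, J) = -4 + o*(-3) = -4 - 3*o)
g = -1102 (g = -38*(-4 - 3*(-11)) = -38*(-4 + 33) = -38*29 = -1102)
√(l(-1*153) + g) = √(19/13 - 1102) = √(-14307/13) = I*√185991/13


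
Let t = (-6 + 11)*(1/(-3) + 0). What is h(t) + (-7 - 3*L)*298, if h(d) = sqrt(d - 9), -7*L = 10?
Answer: -5662/7 + 4*I*sqrt(6)/3 ≈ -808.86 + 3.266*I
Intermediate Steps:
L = -10/7 (L = -1/7*10 = -10/7 ≈ -1.4286)
t = -5/3 (t = 5*(-1/3 + 0) = 5*(-1/3) = -5/3 ≈ -1.6667)
h(d) = sqrt(-9 + d)
h(t) + (-7 - 3*L)*298 = sqrt(-9 - 5/3) + (-7 - 3*(-10/7))*298 = sqrt(-32/3) + (-7 + 30/7)*298 = 4*I*sqrt(6)/3 - 19/7*298 = 4*I*sqrt(6)/3 - 5662/7 = -5662/7 + 4*I*sqrt(6)/3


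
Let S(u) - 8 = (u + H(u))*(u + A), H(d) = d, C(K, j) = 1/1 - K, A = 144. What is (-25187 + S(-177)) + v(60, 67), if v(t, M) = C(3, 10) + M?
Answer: -13432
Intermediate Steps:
C(K, j) = 1 - K
v(t, M) = -2 + M (v(t, M) = (1 - 1*3) + M = (1 - 3) + M = -2 + M)
S(u) = 8 + 2*u*(144 + u) (S(u) = 8 + (u + u)*(u + 144) = 8 + (2*u)*(144 + u) = 8 + 2*u*(144 + u))
(-25187 + S(-177)) + v(60, 67) = (-25187 + (8 + 2*(-177)² + 288*(-177))) + (-2 + 67) = (-25187 + (8 + 2*31329 - 50976)) + 65 = (-25187 + (8 + 62658 - 50976)) + 65 = (-25187 + 11690) + 65 = -13497 + 65 = -13432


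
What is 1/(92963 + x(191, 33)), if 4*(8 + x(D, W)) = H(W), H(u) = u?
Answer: 4/371853 ≈ 1.0757e-5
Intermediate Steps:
x(D, W) = -8 + W/4
1/(92963 + x(191, 33)) = 1/(92963 + (-8 + (¼)*33)) = 1/(92963 + (-8 + 33/4)) = 1/(92963 + ¼) = 1/(371853/4) = 4/371853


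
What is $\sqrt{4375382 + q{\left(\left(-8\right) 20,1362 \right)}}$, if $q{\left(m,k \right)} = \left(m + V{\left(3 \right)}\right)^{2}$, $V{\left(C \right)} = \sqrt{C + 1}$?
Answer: $\sqrt{4400346} \approx 2097.7$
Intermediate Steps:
$V{\left(C \right)} = \sqrt{1 + C}$
$q{\left(m,k \right)} = \left(2 + m\right)^{2}$ ($q{\left(m,k \right)} = \left(m + \sqrt{1 + 3}\right)^{2} = \left(m + \sqrt{4}\right)^{2} = \left(m + 2\right)^{2} = \left(2 + m\right)^{2}$)
$\sqrt{4375382 + q{\left(\left(-8\right) 20,1362 \right)}} = \sqrt{4375382 + \left(2 - 160\right)^{2}} = \sqrt{4375382 + \left(-158\right)^{2}} = \sqrt{4375382 + 24964} = \sqrt{4400346}$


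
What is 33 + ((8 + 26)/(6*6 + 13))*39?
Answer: 2943/49 ≈ 60.061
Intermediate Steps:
33 + ((8 + 26)/(6*6 + 13))*39 = 33 + (34/(36 + 13))*39 = 33 + (34/49)*39 = 33 + 1326/49 = 2943/49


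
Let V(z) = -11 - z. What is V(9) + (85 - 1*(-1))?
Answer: 66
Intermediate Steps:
V(9) + (85 - 1*(-1)) = (-11 - 1*9) + (85 - 1*(-1)) = (-11 - 9) + (85 + 1) = -20 + 86 = 66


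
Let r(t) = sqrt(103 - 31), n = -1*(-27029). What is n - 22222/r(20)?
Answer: 27029 - 11111*sqrt(2)/6 ≈ 24410.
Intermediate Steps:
n = 27029
r(t) = 6*sqrt(2) (r(t) = sqrt(72) = 6*sqrt(2))
n - 22222/r(20) = 27029 - 22222*sqrt(2)/12 = 27029 - 11111*sqrt(2)/6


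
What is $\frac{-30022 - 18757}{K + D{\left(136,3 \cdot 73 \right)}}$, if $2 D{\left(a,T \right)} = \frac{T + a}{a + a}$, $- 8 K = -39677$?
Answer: $- \frac{26535776}{2698391} \approx -9.8339$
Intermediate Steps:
$K = \frac{39677}{8}$ ($K = \left(- \frac{1}{8}\right) \left(-39677\right) = \frac{39677}{8} \approx 4959.6$)
$D{\left(a,T \right)} = \frac{T + a}{4 a}$ ($D{\left(a,T \right)} = \frac{\left(T + a\right) \frac{1}{a + a}}{2} = \frac{\left(T + a\right) \frac{1}{2 a}}{2} = \frac{\frac{1}{2} \frac{1}{a} \left(T + a\right)}{2} = \frac{T + a}{4 a}$)
$\frac{-30022 - 18757}{K + D{\left(136,3 \cdot 73 \right)}} = \frac{-30022 - 18757}{\frac{39677}{8} + \frac{3 \cdot 73 + 136}{4 \cdot 136}} = - \frac{48779}{\frac{39677}{8} + \frac{1}{4} \cdot \frac{1}{136} \left(219 + 136\right)} = - \frac{48779}{\frac{39677}{8} + \frac{1}{4} \cdot \frac{1}{136} \cdot 355} = - \frac{48779}{\frac{39677}{8} + \frac{355}{544}} = - \frac{48779}{\frac{2698391}{544}} = \left(-48779\right) \frac{544}{2698391} = - \frac{26535776}{2698391}$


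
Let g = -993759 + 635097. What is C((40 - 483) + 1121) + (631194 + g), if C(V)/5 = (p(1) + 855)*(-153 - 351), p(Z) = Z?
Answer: -1884588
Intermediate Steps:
C(V) = -2157120 (C(V) = 5*((1 + 855)*(-153 - 351)) = 5*(856*(-504)) = 5*(-431424) = -2157120)
g = -358662
C((40 - 483) + 1121) + (631194 + g) = -2157120 + (631194 - 358662) = -2157120 + 272532 = -1884588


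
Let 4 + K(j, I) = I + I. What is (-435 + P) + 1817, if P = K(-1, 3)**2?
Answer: 1386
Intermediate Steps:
K(j, I) = -4 + 2*I (K(j, I) = -4 + (I + I) = -4 + 2*I)
P = 4 (P = (-4 + 2*3)**2 = (-4 + 6)**2 = 2**2 = 4)
(-435 + P) + 1817 = (-435 + 4) + 1817 = -431 + 1817 = 1386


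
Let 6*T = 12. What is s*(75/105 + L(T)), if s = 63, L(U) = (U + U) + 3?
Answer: 486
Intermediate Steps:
T = 2 (T = (⅙)*12 = 2)
L(U) = 3 + 2*U (L(U) = 2*U + 3 = 3 + 2*U)
s*(75/105 + L(T)) = 63*(75/105 + (3 + 2*2)) = 63*(75*(1/105) + (3 + 4)) = 63*(5/7 + 7) = 63*(54/7) = 486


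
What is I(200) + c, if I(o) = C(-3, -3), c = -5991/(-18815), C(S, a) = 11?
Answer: 212956/18815 ≈ 11.318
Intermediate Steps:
c = 5991/18815 (c = -5991*(-1/18815) = 5991/18815 ≈ 0.31842)
I(o) = 11
I(200) + c = 11 + 5991/18815 = 212956/18815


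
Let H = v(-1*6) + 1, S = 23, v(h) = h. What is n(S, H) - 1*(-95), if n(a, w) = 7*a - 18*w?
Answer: 346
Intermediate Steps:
H = -5 (H = -1*6 + 1 = -6 + 1 = -5)
n(a, w) = -18*w + 7*a
n(S, H) - 1*(-95) = (-18*(-5) + 7*23) - 1*(-95) = (90 + 161) + 95 = 251 + 95 = 346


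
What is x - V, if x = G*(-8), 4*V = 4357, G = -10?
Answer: -4037/4 ≈ -1009.3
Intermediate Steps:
V = 4357/4 (V = (¼)*4357 = 4357/4 ≈ 1089.3)
x = 80 (x = -10*(-8) = 80)
x - V = 80 - 1*4357/4 = 80 - 4357/4 = -4037/4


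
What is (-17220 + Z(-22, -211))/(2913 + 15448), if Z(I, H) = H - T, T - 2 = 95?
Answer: -2504/2623 ≈ -0.95463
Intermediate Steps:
T = 97 (T = 2 + 95 = 97)
Z(I, H) = -97 + H (Z(I, H) = H - 1*97 = H - 97 = -97 + H)
(-17220 + Z(-22, -211))/(2913 + 15448) = (-17220 + (-97 - 211))/(2913 + 15448) = (-17220 - 308)/18361 = -17528*1/18361 = -2504/2623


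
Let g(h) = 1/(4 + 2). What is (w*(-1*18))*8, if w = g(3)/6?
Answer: -4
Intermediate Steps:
g(h) = ⅙ (g(h) = 1/6 = ⅙)
w = 1/36 (w = (⅙)/6 = (⅙)*(⅙) = 1/36 ≈ 0.027778)
(w*(-1*18))*8 = ((-1*18)/36)*8 = ((1/36)*(-18))*8 = -½*8 = -4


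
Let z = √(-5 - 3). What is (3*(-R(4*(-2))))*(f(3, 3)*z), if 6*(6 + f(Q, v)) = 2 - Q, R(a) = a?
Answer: -296*I*√2 ≈ -418.61*I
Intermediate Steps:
f(Q, v) = -17/3 - Q/6 (f(Q, v) = -6 + (2 - Q)/6 = -6 + (⅓ - Q/6) = -17/3 - Q/6)
z = 2*I*√2 (z = √(-8) = 2*I*√2 ≈ 2.8284*I)
(3*(-R(4*(-2))))*(f(3, 3)*z) = (3*(-4*(-2)))*((-17/3 - ⅙*3)*(2*I*√2)) = (3*(-1*(-8)))*((-17/3 - ½)*(2*I*√2)) = (3*8)*(-37*I*√2/3) = 24*(-37*I*√2/3) = -296*I*√2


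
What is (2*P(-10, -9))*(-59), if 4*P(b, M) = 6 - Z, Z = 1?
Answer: -295/2 ≈ -147.50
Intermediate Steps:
P(b, M) = 5/4 (P(b, M) = (6 - 1*1)/4 = (6 - 1)/4 = (¼)*5 = 5/4)
(2*P(-10, -9))*(-59) = (2*(5/4))*(-59) = (5/2)*(-59) = -295/2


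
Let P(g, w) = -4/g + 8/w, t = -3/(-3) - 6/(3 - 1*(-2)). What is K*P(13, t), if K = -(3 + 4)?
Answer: 3668/13 ≈ 282.15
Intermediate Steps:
t = -⅕ (t = -3*(-⅓) - 6/(3 + 2) = 1 - 6/5 = -⅕ ≈ -0.20000)
K = -7 (K = -1*7 = -7)
K*P(13, t) = -7*(-4/13 + 8/(-⅕)) = -7*(-4*1/13 + 8*(-5)) = -7*(-4/13 - 40) = -7*(-524/13) = 3668/13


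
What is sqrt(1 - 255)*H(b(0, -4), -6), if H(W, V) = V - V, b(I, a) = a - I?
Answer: 0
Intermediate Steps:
H(W, V) = 0
sqrt(1 - 255)*H(b(0, -4), -6) = sqrt(1 - 255)*0 = sqrt(-254)*0 = (I*sqrt(254))*0 = 0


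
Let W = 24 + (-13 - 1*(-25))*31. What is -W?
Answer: -396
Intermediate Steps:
W = 396 (W = 24 + (-13 + 25)*31 = 24 + 12*31 = 24 + 372 = 396)
-W = -1*396 = -396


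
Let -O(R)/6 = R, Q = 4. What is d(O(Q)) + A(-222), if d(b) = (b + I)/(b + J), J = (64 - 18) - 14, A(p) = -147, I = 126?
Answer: -537/4 ≈ -134.25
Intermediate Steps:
O(R) = -6*R
J = 32 (J = 46 - 14 = 32)
d(b) = (126 + b)/(32 + b) (d(b) = (b + 126)/(b + 32) = (126 + b)/(32 + b))
d(O(Q)) + A(-222) = (126 - 6*4)/(32 - 6*4) - 147 = (126 - 24)/(32 - 24) - 147 = 102/8 - 147 = (1/8)*102 - 147 = 51/4 - 147 = -537/4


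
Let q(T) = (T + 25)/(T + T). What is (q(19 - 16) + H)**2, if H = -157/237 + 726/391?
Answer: 294980420641/8587172889 ≈ 34.351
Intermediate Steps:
q(T) = (25 + T)/(2*T) (q(T) = (25 + T)/((2*T)) = (25 + T)*(1/(2*T)) = (25 + T)/(2*T))
H = 110675/92667 (H = -157*1/237 + 726*(1/391) = -157/237 + 726/391 = 110675/92667 ≈ 1.1943)
(q(19 - 16) + H)**2 = ((25 + (19 - 16))/(2*(19 - 16)) + 110675/92667)**2 = ((1/2)*(25 + 3)/3 + 110675/92667)**2 = ((1/2)*(1/3)*28 + 110675/92667)**2 = (14/3 + 110675/92667)**2 = (543121/92667)**2 = 294980420641/8587172889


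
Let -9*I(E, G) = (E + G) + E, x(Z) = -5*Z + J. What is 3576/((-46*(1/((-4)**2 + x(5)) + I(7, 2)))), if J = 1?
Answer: 128736/3151 ≈ 40.856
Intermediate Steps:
x(Z) = 1 - 5*Z (x(Z) = -5*Z + 1 = 1 - 5*Z)
I(E, G) = -2*E/9 - G/9 (I(E, G) = -((E + G) + E)/9 = -(G + 2*E)/9 = -2*E/9 - G/9)
3576/((-46*(1/((-4)**2 + x(5)) + I(7, 2)))) = 3576/((-46*(1/((-4)**2 + (1 - 5*5)) + (-2/9*7 - 1/9*2)))) = 3576/((-46*(1/(16 + (1 - 25)) + (-14/9 - 2/9)))) = 3576/((-46*(1/(16 - 24) - 16/9))) = 3576/((-46*(1/(-8) - 16/9))) = 3576/((-46*(-1/8 - 16/9))) = 3576/((-46*(-137/72))) = 3576/(3151/36) = 3576*(36/3151) = 128736/3151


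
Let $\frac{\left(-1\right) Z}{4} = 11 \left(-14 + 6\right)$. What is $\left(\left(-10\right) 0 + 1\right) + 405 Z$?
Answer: $142561$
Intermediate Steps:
$Z = 352$ ($Z = - 4 \cdot 11 \left(-14 + 6\right) = - 4 \cdot 11 \left(-8\right) = \left(-4\right) \left(-88\right) = 352$)
$\left(\left(-10\right) 0 + 1\right) + 405 Z = \left(\left(-10\right) 0 + 1\right) + 405 \cdot 352 = \left(0 + 1\right) + 142560 = 1 + 142560 = 142561$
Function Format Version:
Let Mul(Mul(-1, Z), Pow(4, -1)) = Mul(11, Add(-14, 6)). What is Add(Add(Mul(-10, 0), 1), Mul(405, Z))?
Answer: 142561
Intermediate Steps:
Z = 352 (Z = Mul(-4, Mul(11, Add(-14, 6))) = Mul(-4, Mul(11, -8)) = Mul(-4, -88) = 352)
Add(Add(Mul(-10, 0), 1), Mul(405, Z)) = Add(Add(Mul(-10, 0), 1), Mul(405, 352)) = Add(Add(0, 1), 142560) = Add(1, 142560) = 142561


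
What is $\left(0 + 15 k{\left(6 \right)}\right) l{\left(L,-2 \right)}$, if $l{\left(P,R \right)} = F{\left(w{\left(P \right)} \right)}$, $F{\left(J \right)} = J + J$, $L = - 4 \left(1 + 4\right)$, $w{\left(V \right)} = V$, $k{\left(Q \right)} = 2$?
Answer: $-1200$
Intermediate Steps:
$L = -20$ ($L = \left(-4\right) 5 = -20$)
$F{\left(J \right)} = 2 J$
$l{\left(P,R \right)} = 2 P$
$\left(0 + 15 k{\left(6 \right)}\right) l{\left(L,-2 \right)} = \left(0 + 15 \cdot 2\right) 2 \left(-20\right) = \left(0 + 30\right) \left(-40\right) = 30 \left(-40\right) = -1200$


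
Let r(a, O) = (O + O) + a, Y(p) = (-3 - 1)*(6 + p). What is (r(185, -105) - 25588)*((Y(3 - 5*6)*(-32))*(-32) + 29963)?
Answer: -2970570127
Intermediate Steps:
Y(p) = -24 - 4*p (Y(p) = -4*(6 + p) = -24 - 4*p)
r(a, O) = a + 2*O (r(a, O) = 2*O + a = a + 2*O)
(r(185, -105) - 25588)*((Y(3 - 5*6)*(-32))*(-32) + 29963) = ((185 + 2*(-105)) - 25588)*(((-24 - 4*(3 - 5*6))*(-32))*(-32) + 29963) = ((185 - 210) - 25588)*(((-24 - 4*(3 - 30))*(-32))*(-32) + 29963) = (-25 - 25588)*(((-24 - 4*(-27))*(-32))*(-32) + 29963) = -25613*(((-24 + 108)*(-32))*(-32) + 29963) = -25613*((84*(-32))*(-32) + 29963) = -25613*(-2688*(-32) + 29963) = -25613*(86016 + 29963) = -25613*115979 = -2970570127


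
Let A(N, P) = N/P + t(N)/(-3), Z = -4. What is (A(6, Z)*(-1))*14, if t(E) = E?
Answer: 49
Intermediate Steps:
A(N, P) = -N/3 + N/P (A(N, P) = N/P + N/(-3) = N/P + N*(-⅓) = N/P - N/3 = -N/3 + N/P)
(A(6, Z)*(-1))*14 = ((-⅓*6 + 6/(-4))*(-1))*14 = ((-2 + 6*(-¼))*(-1))*14 = ((-2 - 3/2)*(-1))*14 = -7/2*(-1)*14 = (7/2)*14 = 49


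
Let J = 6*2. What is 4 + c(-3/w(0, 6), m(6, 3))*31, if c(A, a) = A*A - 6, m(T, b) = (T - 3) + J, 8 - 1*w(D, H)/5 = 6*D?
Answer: -290921/1600 ≈ -181.83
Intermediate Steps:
w(D, H) = 40 - 30*D
J = 12
m(T, b) = 9 + T (m(T, b) = (T - 3) + 12 = (-3 + T) + 12 = 9 + T)
c(A, a) = -6 + A² (c(A, a) = A² - 6 = -6 + A²)
4 + c(-3/w(0, 6), m(6, 3))*31 = 4 + (-6 + (-3/(40 - 30*0))²)*31 = 4 + (-6 + (-3/(40 + 0))²)*31 = 4 + (-6 + (-3/40)²)*31 = 4 + (-6 + 9/1600)*31 = 4 - 9591/1600*31 = 4 - 297321/1600 = -290921/1600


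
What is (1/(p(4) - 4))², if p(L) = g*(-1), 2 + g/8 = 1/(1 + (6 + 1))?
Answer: 1/121 ≈ 0.0082645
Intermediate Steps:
g = -15 (g = -16 + 8/(1 + (6 + 1)) = -16 + 8/(1 + 7) = -16 + 8/8 = -16 + 8*(⅛) = -16 + 1 = -15)
p(L) = 15 (p(L) = -15*(-1) = 15)
(1/(p(4) - 4))² = (1/(15 - 4))² = (1/11)² = 1/121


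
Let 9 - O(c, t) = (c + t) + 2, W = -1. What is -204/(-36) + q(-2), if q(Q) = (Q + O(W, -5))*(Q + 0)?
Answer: -49/3 ≈ -16.333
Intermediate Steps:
O(c, t) = 7 - c - t (O(c, t) = 9 - ((c + t) + 2) = 9 - (2 + c + t) = 9 + (-2 - c - t) = 7 - c - t)
q(Q) = Q*(13 + Q) (q(Q) = (Q + (7 - 1*(-1) - 1*(-5)))*(Q + 0) = (Q + (7 + 1 + 5))*Q = (Q + 13)*Q = (13 + Q)*Q = Q*(13 + Q))
-204/(-36) + q(-2) = -204/(-36) - 2*(13 - 2) = -204*(-1)/36 - 2*11 = -17*(-1/3) - 22 = 17/3 - 22 = -49/3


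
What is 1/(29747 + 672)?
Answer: 1/30419 ≈ 3.2874e-5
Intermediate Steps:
1/(29747 + 672) = 1/30419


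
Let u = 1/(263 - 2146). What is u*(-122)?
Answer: 122/1883 ≈ 0.064790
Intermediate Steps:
u = -1/1883 (u = 1/(-1883) = -1/1883 ≈ -0.00053107)
u*(-122) = -1/1883*(-122) = 122/1883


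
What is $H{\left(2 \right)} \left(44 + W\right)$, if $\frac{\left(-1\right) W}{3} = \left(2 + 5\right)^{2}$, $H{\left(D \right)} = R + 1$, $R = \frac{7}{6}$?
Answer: $- \frac{1339}{6} \approx -223.17$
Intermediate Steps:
$R = \frac{7}{6}$ ($R = 7 \cdot \frac{1}{6} = \frac{7}{6} \approx 1.1667$)
$H{\left(D \right)} = \frac{13}{6}$ ($H{\left(D \right)} = \frac{7}{6} + 1 = \frac{13}{6}$)
$W = -147$ ($W = - 3 \left(2 + 5\right)^{2} = - 3 \cdot 7^{2} = \left(-3\right) 49 = -147$)
$H{\left(2 \right)} \left(44 + W\right) = \frac{13 \left(44 - 147\right)}{6} = \frac{13}{6} \left(-103\right) = - \frac{1339}{6}$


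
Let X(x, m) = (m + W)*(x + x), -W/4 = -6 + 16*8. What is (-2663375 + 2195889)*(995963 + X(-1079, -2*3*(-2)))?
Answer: -945804118106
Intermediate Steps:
W = -488 (W = -4*(-6 + 16*8) = -4*(-6 + 128) = -4*122 = -488)
X(x, m) = 2*x*(-488 + m) (X(x, m) = (m - 488)*(x + x) = (-488 + m)*(2*x) = 2*x*(-488 + m))
(-2663375 + 2195889)*(995963 + X(-1079, -2*3*(-2))) = (-2663375 + 2195889)*(995963 + 2*(-1079)*(-488 - 2*3*(-2))) = -467486*(995963 + 2*(-1079)*(-488 - 6*(-2))) = -467486*(995963 + 2*(-1079)*(-488 + 12)) = -467486*(995963 + 2*(-1079)*(-476)) = -467486*(995963 + 1027208) = -467486*2023171 = -945804118106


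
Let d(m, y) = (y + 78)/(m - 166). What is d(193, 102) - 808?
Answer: -2404/3 ≈ -801.33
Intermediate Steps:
d(m, y) = (78 + y)/(-166 + m)
d(193, 102) - 808 = (78 + 102)/(-166 + 193) - 808 = 180/27 - 808 = (1/27)*180 - 808 = 20/3 - 808 = -2404/3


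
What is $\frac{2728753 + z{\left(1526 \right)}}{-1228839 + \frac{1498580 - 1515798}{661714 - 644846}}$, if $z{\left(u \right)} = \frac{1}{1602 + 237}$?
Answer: $- \frac{42323302861312}{19059463555665} \approx -2.2206$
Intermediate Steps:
$z{\left(u \right)} = \frac{1}{1839}$
$\frac{2728753 + z{\left(1526 \right)}}{-1228839 + \frac{1498580 - 1515798}{661714 - 644846}} = \frac{2728753 + \frac{1}{1839}}{-1228839 + \frac{1498580 - 1515798}{661714 - 644846}} = \frac{5018176768}{1839 \left(-1228839 - \frac{17218}{16868}\right)} = \frac{5018176768}{1839 \left(-1228839 - \frac{8609}{8434}\right)} = \frac{5018176768}{1839 \left(- \frac{10364036735}{8434}\right)} = \frac{5018176768}{1839} \left(- \frac{8434}{10364036735}\right) = - \frac{42323302861312}{19059463555665}$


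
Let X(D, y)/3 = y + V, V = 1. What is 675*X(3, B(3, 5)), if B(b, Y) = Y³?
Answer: 255150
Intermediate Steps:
X(D, y) = 3 + 3*y (X(D, y) = 3*(y + 1) = 3*(1 + y) = 3 + 3*y)
675*X(3, B(3, 5)) = 675*(3 + 3*5³) = 675*(3 + 3*125) = 675*(3 + 375) = 675*378 = 255150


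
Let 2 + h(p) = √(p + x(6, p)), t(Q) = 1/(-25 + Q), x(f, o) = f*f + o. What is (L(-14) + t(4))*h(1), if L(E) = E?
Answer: 590/21 - 295*√38/21 ≈ -58.500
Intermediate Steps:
x(f, o) = o + f² (x(f, o) = f² + o = o + f²)
h(p) = -2 + √(36 + 2*p) (h(p) = -2 + √(p + (p + 6²)) = -2 + √(p + (p + 36)) = -2 + √(p + (36 + p)) = -2 + √(36 + 2*p))
(L(-14) + t(4))*h(1) = (-14 + 1/(-25 + 4))*(-2 + √(36 + 2*1)) = (-14 + 1/(-21))*(-2 + √(36 + 2)) = (-14 - 1/21)*(-2 + √38) = -295*(-2 + √38)/21 = 590/21 - 295*√38/21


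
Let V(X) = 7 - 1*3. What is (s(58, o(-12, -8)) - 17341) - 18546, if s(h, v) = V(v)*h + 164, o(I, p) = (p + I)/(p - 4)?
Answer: -35491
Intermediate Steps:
V(X) = 4 (V(X) = 7 - 3 = 4)
o(I, p) = (I + p)/(-4 + p)
s(h, v) = 164 + 4*h (s(h, v) = 4*h + 164 = 164 + 4*h)
(s(58, o(-12, -8)) - 17341) - 18546 = ((164 + 4*58) - 17341) - 18546 = ((164 + 232) - 17341) - 18546 = (396 - 17341) - 18546 = -16945 - 18546 = -35491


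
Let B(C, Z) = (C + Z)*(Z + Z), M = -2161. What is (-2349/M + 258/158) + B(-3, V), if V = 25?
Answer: 188255240/170719 ≈ 1102.7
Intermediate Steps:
B(C, Z) = 2*Z*(C + Z) (B(C, Z) = (C + Z)*(2*Z) = 2*Z*(C + Z))
(-2349/M + 258/158) + B(-3, V) = (-2349/(-2161) + 258/158) + 2*25*(-3 + 25) = (-2349*(-1/2161) + 258*(1/158)) + 2*25*22 = (2349/2161 + 129/79) + 1100 = 464340/170719 + 1100 = 188255240/170719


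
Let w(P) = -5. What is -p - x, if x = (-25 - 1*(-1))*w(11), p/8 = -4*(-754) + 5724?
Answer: -70040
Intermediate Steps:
p = 69920 (p = 8*(-4*(-754) + 5724) = 8*(3016 + 5724) = 8*8740 = 69920)
x = 120 (x = (-25 - 1*(-1))*(-5) = (-25 + 1)*(-5) = -24*(-5) = 120)
-p - x = -1*69920 - 1*120 = -69920 - 120 = -70040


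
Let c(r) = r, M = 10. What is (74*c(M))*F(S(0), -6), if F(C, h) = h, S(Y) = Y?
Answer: -4440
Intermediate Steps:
(74*c(M))*F(S(0), -6) = (74*10)*(-6) = 740*(-6) = -4440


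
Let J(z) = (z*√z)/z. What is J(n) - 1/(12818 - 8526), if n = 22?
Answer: -1/4292 + √22 ≈ 4.6902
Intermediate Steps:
J(z) = √z (J(z) = z^(3/2)/z = √z)
J(n) - 1/(12818 - 8526) = √22 - 1/(12818 - 8526) = √22 - 1/4292 = -1/4292 + √22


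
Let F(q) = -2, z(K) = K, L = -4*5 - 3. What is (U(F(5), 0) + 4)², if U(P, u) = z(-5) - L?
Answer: 484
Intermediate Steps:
L = -23 (L = -20 - 3 = -23)
U(P, u) = 18 (U(P, u) = -5 - 1*(-23) = -5 + 23 = 18)
(U(F(5), 0) + 4)² = (18 + 4)² = 22² = 484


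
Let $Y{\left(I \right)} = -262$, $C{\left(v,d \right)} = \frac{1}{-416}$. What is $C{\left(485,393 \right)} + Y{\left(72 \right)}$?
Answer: $- \frac{108993}{416} \approx -262.0$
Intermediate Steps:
$C{\left(v,d \right)} = - \frac{1}{416}$
$C{\left(485,393 \right)} + Y{\left(72 \right)} = - \frac{1}{416} - 262 = - \frac{108993}{416}$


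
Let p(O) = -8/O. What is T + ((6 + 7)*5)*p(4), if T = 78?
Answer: -52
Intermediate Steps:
T + ((6 + 7)*5)*p(4) = 78 + ((6 + 7)*5)*(-8/4) = 78 + (13*5)*(-8*1/4) = 78 + 65*(-2) = 78 - 130 = -52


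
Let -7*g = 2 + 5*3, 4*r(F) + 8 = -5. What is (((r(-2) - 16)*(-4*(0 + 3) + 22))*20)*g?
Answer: 9350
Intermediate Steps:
r(F) = -13/4 (r(F) = -2 + (¼)*(-5) = -2 - 5/4 = -13/4)
g = -17/7 (g = -(2 + 5*3)/7 = -(2 + 15)/7 = -⅐*17 = -17/7 ≈ -2.4286)
(((r(-2) - 16)*(-4*(0 + 3) + 22))*20)*g = (((-13/4 - 16)*(-4*(0 + 3) + 22))*20)*(-17/7) = (-77*(-4*3 + 22)/4*20)*(-17/7) = (-77*(-12 + 22)/4*20)*(-17/7) = (-77/4*10*20)*(-17/7) = -385/2*20*(-17/7) = -3850*(-17/7) = 9350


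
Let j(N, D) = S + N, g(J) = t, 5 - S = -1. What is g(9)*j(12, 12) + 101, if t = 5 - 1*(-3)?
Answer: 245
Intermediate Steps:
S = 6 (S = 5 - 1*(-1) = 5 + 1 = 6)
t = 8 (t = 5 + 3 = 8)
g(J) = 8
j(N, D) = 6 + N
g(9)*j(12, 12) + 101 = 8*(6 + 12) + 101 = 8*18 + 101 = 144 + 101 = 245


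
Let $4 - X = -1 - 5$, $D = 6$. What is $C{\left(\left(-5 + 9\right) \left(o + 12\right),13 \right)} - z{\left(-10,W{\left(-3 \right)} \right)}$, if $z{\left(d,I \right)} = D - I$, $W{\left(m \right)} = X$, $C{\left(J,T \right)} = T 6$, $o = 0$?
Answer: $82$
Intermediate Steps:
$X = 10$ ($X = 4 - \left(-1 - 5\right) = 4 - -6 = 4 + 6 = 10$)
$C{\left(J,T \right)} = 6 T$
$W{\left(m \right)} = 10$
$z{\left(d,I \right)} = 6 - I$
$C{\left(\left(-5 + 9\right) \left(o + 12\right),13 \right)} - z{\left(-10,W{\left(-3 \right)} \right)} = 6 \cdot 13 - \left(6 - 10\right) = 78 - \left(6 - 10\right) = 78 - -4 = 78 + 4 = 82$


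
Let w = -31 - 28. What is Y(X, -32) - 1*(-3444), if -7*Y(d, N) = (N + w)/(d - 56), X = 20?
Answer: 123971/36 ≈ 3443.6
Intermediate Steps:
w = -59
Y(d, N) = -(-59 + N)/(7*(-56 + d)) (Y(d, N) = -(N - 59)/(7*(d - 56)) = -(-59 + N)/(7*(-56 + d)))
Y(X, -32) - 1*(-3444) = (59 - 1*(-32))/(7*(-56 + 20)) - 1*(-3444) = (1/7)*(59 + 32)/(-36) + 3444 = (1/7)*(-1/36)*91 + 3444 = -13/36 + 3444 = 123971/36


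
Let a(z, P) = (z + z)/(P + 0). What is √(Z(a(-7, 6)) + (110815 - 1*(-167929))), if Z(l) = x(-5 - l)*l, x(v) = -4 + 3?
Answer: √2508717/3 ≈ 527.96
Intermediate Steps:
x(v) = -1
a(z, P) = 2*z/P (a(z, P) = (2*z)/P = 2*z/P)
Z(l) = -l
√(Z(a(-7, 6)) + (110815 - 1*(-167929))) = √(-2*(-7)/6 + (110815 - 1*(-167929))) = √(-2*(-7)/6 + (110815 + 167929)) = √(-1*(-7/3) + 278744) = √(7/3 + 278744) = √(836239/3) = √2508717/3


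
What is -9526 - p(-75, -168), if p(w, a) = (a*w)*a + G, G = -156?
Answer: 2107430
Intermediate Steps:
p(w, a) = -156 + w*a**2 (p(w, a) = (a*w)*a - 156 = w*a**2 - 156 = -156 + w*a**2)
-9526 - p(-75, -168) = -9526 - (-156 - 75*(-168)**2) = -9526 - (-156 - 75*28224) = -9526 - (-156 - 2116800) = -9526 - 1*(-2116956) = -9526 + 2116956 = 2107430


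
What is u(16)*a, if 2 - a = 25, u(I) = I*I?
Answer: -5888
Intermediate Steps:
u(I) = I²
a = -23 (a = 2 - 1*25 = 2 - 25 = -23)
u(16)*a = 16²*(-23) = 256*(-23) = -5888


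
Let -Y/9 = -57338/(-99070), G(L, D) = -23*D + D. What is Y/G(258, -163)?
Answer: -258021/177632510 ≈ -0.0014526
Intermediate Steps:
G(L, D) = -22*D
Y = -258021/49535 (Y = -(-516042)/(-99070) = -(-516042)*(-1)/99070 = -9*28669/49535 = -258021/49535 ≈ -5.2089)
Y/G(258, -163) = -258021/(49535*((-22*(-163)))) = -258021/49535/3586 = -258021/49535*1/3586 = -258021/177632510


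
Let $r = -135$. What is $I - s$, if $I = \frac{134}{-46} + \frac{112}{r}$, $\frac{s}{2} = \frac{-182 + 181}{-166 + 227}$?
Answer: $- \frac{702671}{189405} \approx -3.7099$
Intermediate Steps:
$s = - \frac{2}{61}$ ($s = 2 \frac{-182 + 181}{-166 + 227} = 2 \left(- \frac{1}{61}\right) = - \frac{2}{61} \approx -0.032787$)
$I = - \frac{11621}{3105}$ ($I = \frac{134}{-46} + \frac{112}{-135} = 134 \left(- \frac{1}{46}\right) + 112 \left(- \frac{1}{135}\right) = - \frac{67}{23} - \frac{112}{135} = - \frac{11621}{3105} \approx -3.7427$)
$I - s = - \frac{11621}{3105} - - \frac{2}{61} = - \frac{11621}{3105} + \frac{2}{61} = - \frac{702671}{189405}$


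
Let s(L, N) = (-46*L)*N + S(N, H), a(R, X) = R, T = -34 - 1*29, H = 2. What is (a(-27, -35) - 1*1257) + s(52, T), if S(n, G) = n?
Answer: 149349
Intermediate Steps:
T = -63 (T = -34 - 29 = -63)
s(L, N) = N - 46*L*N (s(L, N) = (-46*L)*N + N = -46*L*N + N = N - 46*L*N)
(a(-27, -35) - 1*1257) + s(52, T) = (-27 - 1*1257) - 63*(1 - 46*52) = (-27 - 1257) - 63*(1 - 2392) = -1284 - 63*(-2391) = -1284 + 150633 = 149349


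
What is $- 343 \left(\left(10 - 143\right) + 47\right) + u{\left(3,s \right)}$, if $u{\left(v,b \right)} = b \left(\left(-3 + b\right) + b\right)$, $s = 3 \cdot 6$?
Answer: $30092$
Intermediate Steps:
$s = 18$
$u{\left(v,b \right)} = b \left(-3 + 2 b\right)$
$- 343 \left(\left(10 - 143\right) + 47\right) + u{\left(3,s \right)} = - 343 \left(\left(10 - 143\right) + 47\right) + 18 \left(-3 + 2 \cdot 18\right) = - 343 \left(-133 + 47\right) + 18 \left(-3 + 36\right) = \left(-343\right) \left(-86\right) + 18 \cdot 33 = 29498 + 594 = 30092$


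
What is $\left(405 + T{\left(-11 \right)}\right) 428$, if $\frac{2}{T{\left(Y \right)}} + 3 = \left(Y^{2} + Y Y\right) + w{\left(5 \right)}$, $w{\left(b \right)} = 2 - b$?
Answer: $\frac{10227274}{59} \approx 1.7334 \cdot 10^{5}$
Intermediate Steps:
$T{\left(Y \right)} = \frac{2}{-6 + 2 Y^{2}}$ ($T{\left(Y \right)} = \frac{2}{-3 + \left(\left(Y^{2} + Y Y\right) + \left(2 - 5\right)\right)} = \frac{2}{-3 + \left(\left(Y^{2} + Y^{2}\right) + \left(2 - 5\right)\right)} = \frac{2}{-3 + \left(2 Y^{2} - 3\right)} = \frac{2}{-3 + \left(-3 + 2 Y^{2}\right)} = \frac{2}{-6 + 2 Y^{2}}$)
$\left(405 + T{\left(-11 \right)}\right) 428 = \left(405 + \frac{1}{-3 + \left(-11\right)^{2}}\right) 428 = \left(405 + \frac{1}{-3 + 121}\right) 428 = \left(405 + \frac{1}{118}\right) 428 = \frac{47791}{118} \cdot 428 = \frac{10227274}{59}$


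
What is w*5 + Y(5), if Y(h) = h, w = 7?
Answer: 40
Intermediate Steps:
w*5 + Y(5) = 7*5 + 5 = 35 + 5 = 40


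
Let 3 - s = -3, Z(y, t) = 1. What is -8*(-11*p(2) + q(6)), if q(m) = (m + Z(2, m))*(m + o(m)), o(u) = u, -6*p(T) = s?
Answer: -760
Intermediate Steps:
s = 6 (s = 3 - 1*(-3) = 3 + 3 = 6)
p(T) = -1 (p(T) = -⅙*6 = -1)
q(m) = 2*m*(1 + m) (q(m) = (m + 1)*(m + m) = (1 + m)*(2*m) = 2*m*(1 + m))
-8*(-11*p(2) + q(6)) = -8*(-11*(-1) + 2*6*(1 + 6)) = -8*(11 + 2*6*7) = -8*(11 + 84) = -8*95 = -760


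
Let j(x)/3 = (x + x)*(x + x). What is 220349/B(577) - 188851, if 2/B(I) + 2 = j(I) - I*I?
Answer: 806965476031/2 ≈ 4.0348e+11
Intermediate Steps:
j(x) = 12*x² (j(x) = 3*((x + x)*(x + x)) = 3*((2*x)*(2*x)) = 3*(4*x²) = 12*x²)
B(I) = 2/(-2 + 11*I²) (B(I) = 2/(-2 + (12*I² - I*I)) = 2/(-2 + (12*I² - I²)) = 2/(-2 + 11*I²))
220349/B(577) - 188851 = 220349/((2/(-2 + 11*577²))) - 188851 = 220349/((2/(-2 + 11*332929))) - 188851 = 220349/((2/(-2 + 3662219))) - 188851 = 220349/((2/3662217)) - 188851 = 220349/((2*(1/3662217))) - 188851 = 220349/(2/3662217) - 188851 = 220349*(3662217/2) - 188851 = 806965853733/2 - 188851 = 806965476031/2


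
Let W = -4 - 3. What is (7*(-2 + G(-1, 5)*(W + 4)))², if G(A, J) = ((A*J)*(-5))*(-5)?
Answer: 6817321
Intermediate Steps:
G(A, J) = 25*A*J (G(A, J) = -5*A*J*(-5) = 25*A*J)
W = -7
(7*(-2 + G(-1, 5)*(W + 4)))² = (7*(-2 + (25*(-1)*5)*(-7 + 4)))² = (7*(-2 - 125*(-3)))² = (7*(-2 + 375))² = (7*373)² = 2611² = 6817321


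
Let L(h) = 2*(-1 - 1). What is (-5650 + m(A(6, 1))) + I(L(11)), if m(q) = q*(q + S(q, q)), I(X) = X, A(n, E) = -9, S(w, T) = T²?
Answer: -6302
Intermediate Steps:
L(h) = -4 (L(h) = 2*(-2) = -4)
m(q) = q*(q + q²)
(-5650 + m(A(6, 1))) + I(L(11)) = (-5650 + (-9)²*(1 - 9)) - 4 = (-5650 + 81*(-8)) - 4 = (-5650 - 648) - 4 = -6298 - 4 = -6302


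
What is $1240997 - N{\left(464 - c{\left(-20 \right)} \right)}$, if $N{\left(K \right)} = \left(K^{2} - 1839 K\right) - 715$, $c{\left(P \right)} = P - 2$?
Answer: $1899270$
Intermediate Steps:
$c{\left(P \right)} = -2 + P$
$N{\left(K \right)} = -715 + K^{2} - 1839 K$
$1240997 - N{\left(464 - c{\left(-20 \right)} \right)} = 1240997 - \left(-715 + \left(464 - \left(-2 - 20\right)\right)^{2} - 1839 \left(464 - \left(-2 - 20\right)\right)\right) = 1240997 - \left(-715 + \left(464 - -22\right)^{2} - 1839 \left(464 - -22\right)\right) = 1240997 - \left(-715 + \left(464 + 22\right)^{2} - 1839 \left(464 + 22\right)\right) = 1240997 - \left(-715 + 486^{2} - 893754\right) = 1240997 - \left(-715 + 236196 - 893754\right) = 1240997 - -658273 = 1240997 + 658273 = 1899270$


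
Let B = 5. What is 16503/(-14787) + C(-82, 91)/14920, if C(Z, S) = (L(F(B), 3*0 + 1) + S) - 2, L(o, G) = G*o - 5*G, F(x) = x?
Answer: -81636239/73540680 ≈ -1.1101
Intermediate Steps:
L(o, G) = -5*G + G*o
C(Z, S) = -2 + S (C(Z, S) = ((3*0 + 1)*(-5 + 5) + S) - 2 = ((0 + 1)*0 + S) - 2 = (1*0 + S) - 2 = (0 + S) - 2 = S - 2 = -2 + S)
16503/(-14787) + C(-82, 91)/14920 = 16503/(-14787) + (-2 + 91)/14920 = 16503*(-1/14787) + 89*(1/14920) = -5501/4929 + 89/14920 = -81636239/73540680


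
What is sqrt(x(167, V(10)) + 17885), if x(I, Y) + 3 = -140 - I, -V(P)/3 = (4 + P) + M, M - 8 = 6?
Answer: 5*sqrt(703) ≈ 132.57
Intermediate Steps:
M = 14 (M = 8 + 6 = 14)
V(P) = -54 - 3*P (V(P) = -3*((4 + P) + 14) = -3*(18 + P) = -54 - 3*P)
x(I, Y) = -143 - I (x(I, Y) = -3 + (-140 - I) = -143 - I)
sqrt(x(167, V(10)) + 17885) = sqrt((-143 - 1*167) + 17885) = sqrt((-143 - 167) + 17885) = sqrt(-310 + 17885) = sqrt(17575) = 5*sqrt(703)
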